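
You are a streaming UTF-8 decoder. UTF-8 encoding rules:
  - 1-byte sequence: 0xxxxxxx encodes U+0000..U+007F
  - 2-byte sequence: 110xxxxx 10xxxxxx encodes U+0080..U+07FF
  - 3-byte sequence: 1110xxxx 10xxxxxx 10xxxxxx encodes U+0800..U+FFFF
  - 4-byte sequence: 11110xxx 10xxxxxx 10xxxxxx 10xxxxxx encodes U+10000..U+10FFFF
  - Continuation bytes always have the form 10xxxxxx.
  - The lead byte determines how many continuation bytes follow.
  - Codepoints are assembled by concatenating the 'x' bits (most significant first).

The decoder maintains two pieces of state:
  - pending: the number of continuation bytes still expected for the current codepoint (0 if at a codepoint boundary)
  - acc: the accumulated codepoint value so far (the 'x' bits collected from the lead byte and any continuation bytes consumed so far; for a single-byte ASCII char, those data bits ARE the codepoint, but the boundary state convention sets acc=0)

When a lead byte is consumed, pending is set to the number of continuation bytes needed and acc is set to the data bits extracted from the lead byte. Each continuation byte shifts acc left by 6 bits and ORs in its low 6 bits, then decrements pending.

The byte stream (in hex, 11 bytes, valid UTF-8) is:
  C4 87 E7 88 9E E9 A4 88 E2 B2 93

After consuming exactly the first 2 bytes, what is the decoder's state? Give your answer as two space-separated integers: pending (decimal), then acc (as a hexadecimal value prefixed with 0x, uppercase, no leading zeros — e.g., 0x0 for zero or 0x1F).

Answer: 0 0x107

Derivation:
Byte[0]=C4: 2-byte lead. pending=1, acc=0x4
Byte[1]=87: continuation. acc=(acc<<6)|0x07=0x107, pending=0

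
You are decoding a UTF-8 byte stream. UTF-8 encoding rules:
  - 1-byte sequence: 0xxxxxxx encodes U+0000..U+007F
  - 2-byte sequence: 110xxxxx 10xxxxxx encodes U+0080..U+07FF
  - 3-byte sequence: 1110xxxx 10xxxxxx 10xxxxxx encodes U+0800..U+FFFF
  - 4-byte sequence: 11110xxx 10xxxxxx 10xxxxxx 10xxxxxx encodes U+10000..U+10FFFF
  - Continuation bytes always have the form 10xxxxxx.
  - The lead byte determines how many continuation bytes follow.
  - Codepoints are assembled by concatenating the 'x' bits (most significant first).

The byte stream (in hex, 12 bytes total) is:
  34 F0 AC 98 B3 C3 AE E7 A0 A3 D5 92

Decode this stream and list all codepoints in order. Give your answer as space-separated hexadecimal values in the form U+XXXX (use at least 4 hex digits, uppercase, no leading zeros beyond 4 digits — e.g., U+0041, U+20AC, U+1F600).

Byte[0]=34: 1-byte ASCII. cp=U+0034
Byte[1]=F0: 4-byte lead, need 3 cont bytes. acc=0x0
Byte[2]=AC: continuation. acc=(acc<<6)|0x2C=0x2C
Byte[3]=98: continuation. acc=(acc<<6)|0x18=0xB18
Byte[4]=B3: continuation. acc=(acc<<6)|0x33=0x2C633
Completed: cp=U+2C633 (starts at byte 1)
Byte[5]=C3: 2-byte lead, need 1 cont bytes. acc=0x3
Byte[6]=AE: continuation. acc=(acc<<6)|0x2E=0xEE
Completed: cp=U+00EE (starts at byte 5)
Byte[7]=E7: 3-byte lead, need 2 cont bytes. acc=0x7
Byte[8]=A0: continuation. acc=(acc<<6)|0x20=0x1E0
Byte[9]=A3: continuation. acc=(acc<<6)|0x23=0x7823
Completed: cp=U+7823 (starts at byte 7)
Byte[10]=D5: 2-byte lead, need 1 cont bytes. acc=0x15
Byte[11]=92: continuation. acc=(acc<<6)|0x12=0x552
Completed: cp=U+0552 (starts at byte 10)

Answer: U+0034 U+2C633 U+00EE U+7823 U+0552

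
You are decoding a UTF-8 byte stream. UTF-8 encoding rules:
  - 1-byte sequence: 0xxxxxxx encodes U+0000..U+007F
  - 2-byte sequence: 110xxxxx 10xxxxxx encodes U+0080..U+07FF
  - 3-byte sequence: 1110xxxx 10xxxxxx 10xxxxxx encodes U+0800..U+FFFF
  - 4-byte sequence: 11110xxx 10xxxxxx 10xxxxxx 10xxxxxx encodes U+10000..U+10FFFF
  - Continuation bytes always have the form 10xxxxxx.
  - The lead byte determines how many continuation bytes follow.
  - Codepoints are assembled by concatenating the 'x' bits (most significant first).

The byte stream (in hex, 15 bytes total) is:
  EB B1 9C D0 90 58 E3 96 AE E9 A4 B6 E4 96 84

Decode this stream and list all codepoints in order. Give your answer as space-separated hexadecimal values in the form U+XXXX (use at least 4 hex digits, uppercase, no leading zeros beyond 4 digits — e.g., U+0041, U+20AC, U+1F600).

Answer: U+BC5C U+0410 U+0058 U+35AE U+9936 U+4584

Derivation:
Byte[0]=EB: 3-byte lead, need 2 cont bytes. acc=0xB
Byte[1]=B1: continuation. acc=(acc<<6)|0x31=0x2F1
Byte[2]=9C: continuation. acc=(acc<<6)|0x1C=0xBC5C
Completed: cp=U+BC5C (starts at byte 0)
Byte[3]=D0: 2-byte lead, need 1 cont bytes. acc=0x10
Byte[4]=90: continuation. acc=(acc<<6)|0x10=0x410
Completed: cp=U+0410 (starts at byte 3)
Byte[5]=58: 1-byte ASCII. cp=U+0058
Byte[6]=E3: 3-byte lead, need 2 cont bytes. acc=0x3
Byte[7]=96: continuation. acc=(acc<<6)|0x16=0xD6
Byte[8]=AE: continuation. acc=(acc<<6)|0x2E=0x35AE
Completed: cp=U+35AE (starts at byte 6)
Byte[9]=E9: 3-byte lead, need 2 cont bytes. acc=0x9
Byte[10]=A4: continuation. acc=(acc<<6)|0x24=0x264
Byte[11]=B6: continuation. acc=(acc<<6)|0x36=0x9936
Completed: cp=U+9936 (starts at byte 9)
Byte[12]=E4: 3-byte lead, need 2 cont bytes. acc=0x4
Byte[13]=96: continuation. acc=(acc<<6)|0x16=0x116
Byte[14]=84: continuation. acc=(acc<<6)|0x04=0x4584
Completed: cp=U+4584 (starts at byte 12)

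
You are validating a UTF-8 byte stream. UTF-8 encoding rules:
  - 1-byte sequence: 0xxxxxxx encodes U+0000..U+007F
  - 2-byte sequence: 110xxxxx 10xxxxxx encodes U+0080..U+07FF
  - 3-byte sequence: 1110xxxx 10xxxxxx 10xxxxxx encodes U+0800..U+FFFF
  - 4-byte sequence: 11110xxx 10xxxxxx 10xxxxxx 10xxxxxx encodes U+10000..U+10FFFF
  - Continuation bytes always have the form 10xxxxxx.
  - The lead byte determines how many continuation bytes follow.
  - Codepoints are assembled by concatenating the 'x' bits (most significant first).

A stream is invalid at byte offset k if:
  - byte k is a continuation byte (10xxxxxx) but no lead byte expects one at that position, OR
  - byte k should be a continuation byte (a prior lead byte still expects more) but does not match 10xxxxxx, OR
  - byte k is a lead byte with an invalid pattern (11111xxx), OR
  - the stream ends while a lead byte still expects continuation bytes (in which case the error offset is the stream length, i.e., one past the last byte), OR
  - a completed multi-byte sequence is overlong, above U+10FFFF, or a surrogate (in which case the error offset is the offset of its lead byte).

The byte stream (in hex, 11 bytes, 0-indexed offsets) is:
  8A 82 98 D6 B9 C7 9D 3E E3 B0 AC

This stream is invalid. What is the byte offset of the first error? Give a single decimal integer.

Byte[0]=8A: INVALID lead byte (not 0xxx/110x/1110/11110)

Answer: 0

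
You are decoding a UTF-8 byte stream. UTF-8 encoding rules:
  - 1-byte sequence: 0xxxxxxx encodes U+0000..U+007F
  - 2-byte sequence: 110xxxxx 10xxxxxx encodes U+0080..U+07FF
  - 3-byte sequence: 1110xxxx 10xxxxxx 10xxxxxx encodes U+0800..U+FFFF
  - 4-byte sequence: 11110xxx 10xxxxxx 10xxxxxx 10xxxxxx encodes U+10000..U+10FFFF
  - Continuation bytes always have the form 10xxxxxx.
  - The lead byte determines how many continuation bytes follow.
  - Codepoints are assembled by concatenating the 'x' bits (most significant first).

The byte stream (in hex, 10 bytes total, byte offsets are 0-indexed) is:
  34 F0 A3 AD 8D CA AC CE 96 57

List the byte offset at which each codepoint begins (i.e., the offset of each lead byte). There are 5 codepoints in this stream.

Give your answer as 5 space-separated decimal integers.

Answer: 0 1 5 7 9

Derivation:
Byte[0]=34: 1-byte ASCII. cp=U+0034
Byte[1]=F0: 4-byte lead, need 3 cont bytes. acc=0x0
Byte[2]=A3: continuation. acc=(acc<<6)|0x23=0x23
Byte[3]=AD: continuation. acc=(acc<<6)|0x2D=0x8ED
Byte[4]=8D: continuation. acc=(acc<<6)|0x0D=0x23B4D
Completed: cp=U+23B4D (starts at byte 1)
Byte[5]=CA: 2-byte lead, need 1 cont bytes. acc=0xA
Byte[6]=AC: continuation. acc=(acc<<6)|0x2C=0x2AC
Completed: cp=U+02AC (starts at byte 5)
Byte[7]=CE: 2-byte lead, need 1 cont bytes. acc=0xE
Byte[8]=96: continuation. acc=(acc<<6)|0x16=0x396
Completed: cp=U+0396 (starts at byte 7)
Byte[9]=57: 1-byte ASCII. cp=U+0057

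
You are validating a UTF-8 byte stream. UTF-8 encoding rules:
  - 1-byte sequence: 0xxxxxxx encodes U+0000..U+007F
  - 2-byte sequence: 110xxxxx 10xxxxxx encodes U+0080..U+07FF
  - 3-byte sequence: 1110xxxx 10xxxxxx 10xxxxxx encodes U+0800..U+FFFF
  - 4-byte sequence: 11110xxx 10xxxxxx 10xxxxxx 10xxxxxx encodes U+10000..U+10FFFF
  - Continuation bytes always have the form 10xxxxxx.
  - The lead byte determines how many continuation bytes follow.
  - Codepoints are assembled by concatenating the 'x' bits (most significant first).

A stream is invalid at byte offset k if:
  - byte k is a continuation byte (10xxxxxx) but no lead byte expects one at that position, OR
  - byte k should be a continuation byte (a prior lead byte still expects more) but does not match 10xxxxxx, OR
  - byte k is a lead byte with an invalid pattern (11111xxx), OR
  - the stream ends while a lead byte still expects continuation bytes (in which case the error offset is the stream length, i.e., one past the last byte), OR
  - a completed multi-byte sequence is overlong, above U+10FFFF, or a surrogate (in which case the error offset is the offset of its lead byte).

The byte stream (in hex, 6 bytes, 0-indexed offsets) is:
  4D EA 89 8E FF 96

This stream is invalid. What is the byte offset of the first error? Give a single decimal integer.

Byte[0]=4D: 1-byte ASCII. cp=U+004D
Byte[1]=EA: 3-byte lead, need 2 cont bytes. acc=0xA
Byte[2]=89: continuation. acc=(acc<<6)|0x09=0x289
Byte[3]=8E: continuation. acc=(acc<<6)|0x0E=0xA24E
Completed: cp=U+A24E (starts at byte 1)
Byte[4]=FF: INVALID lead byte (not 0xxx/110x/1110/11110)

Answer: 4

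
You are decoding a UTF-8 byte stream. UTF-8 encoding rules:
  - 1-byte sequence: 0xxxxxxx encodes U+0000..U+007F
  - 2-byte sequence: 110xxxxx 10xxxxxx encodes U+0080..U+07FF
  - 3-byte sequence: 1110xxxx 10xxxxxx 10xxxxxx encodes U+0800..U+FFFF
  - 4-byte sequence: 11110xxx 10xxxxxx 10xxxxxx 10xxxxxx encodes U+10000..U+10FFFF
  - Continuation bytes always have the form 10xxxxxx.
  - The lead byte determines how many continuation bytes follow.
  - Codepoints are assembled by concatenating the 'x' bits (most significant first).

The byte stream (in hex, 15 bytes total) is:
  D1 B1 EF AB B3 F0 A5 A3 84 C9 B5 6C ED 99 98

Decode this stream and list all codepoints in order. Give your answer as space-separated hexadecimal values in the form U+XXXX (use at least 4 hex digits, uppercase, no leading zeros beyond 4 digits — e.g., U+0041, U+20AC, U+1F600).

Byte[0]=D1: 2-byte lead, need 1 cont bytes. acc=0x11
Byte[1]=B1: continuation. acc=(acc<<6)|0x31=0x471
Completed: cp=U+0471 (starts at byte 0)
Byte[2]=EF: 3-byte lead, need 2 cont bytes. acc=0xF
Byte[3]=AB: continuation. acc=(acc<<6)|0x2B=0x3EB
Byte[4]=B3: continuation. acc=(acc<<6)|0x33=0xFAF3
Completed: cp=U+FAF3 (starts at byte 2)
Byte[5]=F0: 4-byte lead, need 3 cont bytes. acc=0x0
Byte[6]=A5: continuation. acc=(acc<<6)|0x25=0x25
Byte[7]=A3: continuation. acc=(acc<<6)|0x23=0x963
Byte[8]=84: continuation. acc=(acc<<6)|0x04=0x258C4
Completed: cp=U+258C4 (starts at byte 5)
Byte[9]=C9: 2-byte lead, need 1 cont bytes. acc=0x9
Byte[10]=B5: continuation. acc=(acc<<6)|0x35=0x275
Completed: cp=U+0275 (starts at byte 9)
Byte[11]=6C: 1-byte ASCII. cp=U+006C
Byte[12]=ED: 3-byte lead, need 2 cont bytes. acc=0xD
Byte[13]=99: continuation. acc=(acc<<6)|0x19=0x359
Byte[14]=98: continuation. acc=(acc<<6)|0x18=0xD658
Completed: cp=U+D658 (starts at byte 12)

Answer: U+0471 U+FAF3 U+258C4 U+0275 U+006C U+D658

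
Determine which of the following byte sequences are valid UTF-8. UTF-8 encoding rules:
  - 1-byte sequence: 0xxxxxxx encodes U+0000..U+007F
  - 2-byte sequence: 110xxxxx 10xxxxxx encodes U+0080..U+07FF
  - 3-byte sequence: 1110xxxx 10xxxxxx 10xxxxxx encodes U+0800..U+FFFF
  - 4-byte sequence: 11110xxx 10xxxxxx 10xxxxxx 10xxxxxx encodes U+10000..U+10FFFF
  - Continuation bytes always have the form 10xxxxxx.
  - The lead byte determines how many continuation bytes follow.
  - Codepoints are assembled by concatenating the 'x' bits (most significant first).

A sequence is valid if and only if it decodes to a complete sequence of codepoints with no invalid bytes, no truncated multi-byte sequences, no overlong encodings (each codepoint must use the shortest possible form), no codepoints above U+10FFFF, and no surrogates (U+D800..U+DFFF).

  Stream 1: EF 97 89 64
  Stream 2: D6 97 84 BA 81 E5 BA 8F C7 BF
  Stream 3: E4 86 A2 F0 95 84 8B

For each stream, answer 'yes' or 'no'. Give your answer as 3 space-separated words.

Stream 1: decodes cleanly. VALID
Stream 2: error at byte offset 2. INVALID
Stream 3: decodes cleanly. VALID

Answer: yes no yes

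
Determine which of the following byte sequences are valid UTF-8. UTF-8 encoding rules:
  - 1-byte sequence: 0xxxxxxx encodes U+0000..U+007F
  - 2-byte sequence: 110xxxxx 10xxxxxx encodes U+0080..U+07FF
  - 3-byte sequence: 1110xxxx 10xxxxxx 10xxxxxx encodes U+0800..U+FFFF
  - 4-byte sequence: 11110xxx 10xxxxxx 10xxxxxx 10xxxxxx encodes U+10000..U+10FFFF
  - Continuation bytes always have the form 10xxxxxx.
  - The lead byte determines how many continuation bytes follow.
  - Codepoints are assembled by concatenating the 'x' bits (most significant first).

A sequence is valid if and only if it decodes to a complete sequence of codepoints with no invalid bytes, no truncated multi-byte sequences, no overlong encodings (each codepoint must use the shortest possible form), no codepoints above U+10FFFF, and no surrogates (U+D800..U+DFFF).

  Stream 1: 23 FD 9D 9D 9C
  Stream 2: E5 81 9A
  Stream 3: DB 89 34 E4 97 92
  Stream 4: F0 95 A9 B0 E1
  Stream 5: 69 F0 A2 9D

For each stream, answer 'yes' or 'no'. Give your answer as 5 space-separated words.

Answer: no yes yes no no

Derivation:
Stream 1: error at byte offset 1. INVALID
Stream 2: decodes cleanly. VALID
Stream 3: decodes cleanly. VALID
Stream 4: error at byte offset 5. INVALID
Stream 5: error at byte offset 4. INVALID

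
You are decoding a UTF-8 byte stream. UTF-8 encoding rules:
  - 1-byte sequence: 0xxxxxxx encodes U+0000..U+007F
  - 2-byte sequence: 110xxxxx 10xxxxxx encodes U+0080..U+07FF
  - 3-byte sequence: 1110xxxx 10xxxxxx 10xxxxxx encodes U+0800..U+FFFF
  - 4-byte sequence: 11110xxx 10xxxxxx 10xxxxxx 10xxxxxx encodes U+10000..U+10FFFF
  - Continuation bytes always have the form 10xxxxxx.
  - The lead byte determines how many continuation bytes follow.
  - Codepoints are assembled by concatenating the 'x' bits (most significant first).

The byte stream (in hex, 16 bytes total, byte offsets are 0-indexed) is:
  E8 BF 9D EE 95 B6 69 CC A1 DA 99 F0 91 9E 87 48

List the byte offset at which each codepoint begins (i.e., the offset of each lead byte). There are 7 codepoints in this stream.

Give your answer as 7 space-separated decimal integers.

Byte[0]=E8: 3-byte lead, need 2 cont bytes. acc=0x8
Byte[1]=BF: continuation. acc=(acc<<6)|0x3F=0x23F
Byte[2]=9D: continuation. acc=(acc<<6)|0x1D=0x8FDD
Completed: cp=U+8FDD (starts at byte 0)
Byte[3]=EE: 3-byte lead, need 2 cont bytes. acc=0xE
Byte[4]=95: continuation. acc=(acc<<6)|0x15=0x395
Byte[5]=B6: continuation. acc=(acc<<6)|0x36=0xE576
Completed: cp=U+E576 (starts at byte 3)
Byte[6]=69: 1-byte ASCII. cp=U+0069
Byte[7]=CC: 2-byte lead, need 1 cont bytes. acc=0xC
Byte[8]=A1: continuation. acc=(acc<<6)|0x21=0x321
Completed: cp=U+0321 (starts at byte 7)
Byte[9]=DA: 2-byte lead, need 1 cont bytes. acc=0x1A
Byte[10]=99: continuation. acc=(acc<<6)|0x19=0x699
Completed: cp=U+0699 (starts at byte 9)
Byte[11]=F0: 4-byte lead, need 3 cont bytes. acc=0x0
Byte[12]=91: continuation. acc=(acc<<6)|0x11=0x11
Byte[13]=9E: continuation. acc=(acc<<6)|0x1E=0x45E
Byte[14]=87: continuation. acc=(acc<<6)|0x07=0x11787
Completed: cp=U+11787 (starts at byte 11)
Byte[15]=48: 1-byte ASCII. cp=U+0048

Answer: 0 3 6 7 9 11 15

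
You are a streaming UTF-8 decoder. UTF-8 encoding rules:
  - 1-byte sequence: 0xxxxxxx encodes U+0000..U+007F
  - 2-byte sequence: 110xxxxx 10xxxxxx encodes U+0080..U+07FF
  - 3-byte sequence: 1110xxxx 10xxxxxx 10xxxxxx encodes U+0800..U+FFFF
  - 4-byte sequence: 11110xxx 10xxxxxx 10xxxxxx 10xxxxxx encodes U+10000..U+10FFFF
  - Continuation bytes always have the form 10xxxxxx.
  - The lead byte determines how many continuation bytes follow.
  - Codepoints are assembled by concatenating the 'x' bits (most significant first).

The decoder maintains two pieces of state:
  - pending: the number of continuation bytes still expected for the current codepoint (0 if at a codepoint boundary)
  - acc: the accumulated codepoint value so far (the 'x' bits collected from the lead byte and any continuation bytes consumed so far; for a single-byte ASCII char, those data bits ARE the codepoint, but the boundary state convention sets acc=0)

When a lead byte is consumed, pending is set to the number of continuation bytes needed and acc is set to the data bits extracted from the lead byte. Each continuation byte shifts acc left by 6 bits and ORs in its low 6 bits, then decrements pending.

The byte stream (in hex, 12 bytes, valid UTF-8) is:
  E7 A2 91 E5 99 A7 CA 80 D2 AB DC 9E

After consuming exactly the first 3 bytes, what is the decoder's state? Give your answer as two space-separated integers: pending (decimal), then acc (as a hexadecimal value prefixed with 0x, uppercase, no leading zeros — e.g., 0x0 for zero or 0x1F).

Byte[0]=E7: 3-byte lead. pending=2, acc=0x7
Byte[1]=A2: continuation. acc=(acc<<6)|0x22=0x1E2, pending=1
Byte[2]=91: continuation. acc=(acc<<6)|0x11=0x7891, pending=0

Answer: 0 0x7891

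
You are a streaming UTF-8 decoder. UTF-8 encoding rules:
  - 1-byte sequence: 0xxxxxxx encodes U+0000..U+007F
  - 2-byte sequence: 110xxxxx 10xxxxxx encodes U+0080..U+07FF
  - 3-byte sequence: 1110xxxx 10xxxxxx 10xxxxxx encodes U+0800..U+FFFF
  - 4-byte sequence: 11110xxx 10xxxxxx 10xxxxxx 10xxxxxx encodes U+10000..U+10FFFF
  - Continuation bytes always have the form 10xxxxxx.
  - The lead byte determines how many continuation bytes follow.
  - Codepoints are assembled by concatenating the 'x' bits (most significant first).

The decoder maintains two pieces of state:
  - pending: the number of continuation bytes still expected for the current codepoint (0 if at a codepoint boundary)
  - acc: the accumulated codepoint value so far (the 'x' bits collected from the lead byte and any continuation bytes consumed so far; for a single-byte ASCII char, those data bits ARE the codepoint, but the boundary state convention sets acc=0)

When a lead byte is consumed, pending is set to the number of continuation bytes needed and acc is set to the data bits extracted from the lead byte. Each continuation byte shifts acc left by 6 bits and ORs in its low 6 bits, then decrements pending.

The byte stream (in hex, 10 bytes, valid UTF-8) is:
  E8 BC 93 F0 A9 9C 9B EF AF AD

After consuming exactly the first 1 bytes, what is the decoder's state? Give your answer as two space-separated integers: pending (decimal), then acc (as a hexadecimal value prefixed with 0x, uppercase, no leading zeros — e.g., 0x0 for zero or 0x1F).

Answer: 2 0x8

Derivation:
Byte[0]=E8: 3-byte lead. pending=2, acc=0x8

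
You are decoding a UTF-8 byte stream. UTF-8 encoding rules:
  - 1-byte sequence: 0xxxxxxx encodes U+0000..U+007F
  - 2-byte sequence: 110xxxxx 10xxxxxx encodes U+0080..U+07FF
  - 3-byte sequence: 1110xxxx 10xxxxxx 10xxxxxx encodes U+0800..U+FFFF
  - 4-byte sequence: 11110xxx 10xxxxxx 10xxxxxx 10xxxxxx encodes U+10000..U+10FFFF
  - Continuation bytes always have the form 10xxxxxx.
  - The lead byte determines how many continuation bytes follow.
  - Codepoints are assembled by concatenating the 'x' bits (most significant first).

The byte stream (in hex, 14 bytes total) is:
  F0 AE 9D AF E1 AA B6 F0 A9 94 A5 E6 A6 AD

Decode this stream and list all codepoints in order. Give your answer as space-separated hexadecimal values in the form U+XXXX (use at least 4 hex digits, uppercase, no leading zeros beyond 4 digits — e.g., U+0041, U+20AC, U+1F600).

Answer: U+2E76F U+1AB6 U+29525 U+69AD

Derivation:
Byte[0]=F0: 4-byte lead, need 3 cont bytes. acc=0x0
Byte[1]=AE: continuation. acc=(acc<<6)|0x2E=0x2E
Byte[2]=9D: continuation. acc=(acc<<6)|0x1D=0xB9D
Byte[3]=AF: continuation. acc=(acc<<6)|0x2F=0x2E76F
Completed: cp=U+2E76F (starts at byte 0)
Byte[4]=E1: 3-byte lead, need 2 cont bytes. acc=0x1
Byte[5]=AA: continuation. acc=(acc<<6)|0x2A=0x6A
Byte[6]=B6: continuation. acc=(acc<<6)|0x36=0x1AB6
Completed: cp=U+1AB6 (starts at byte 4)
Byte[7]=F0: 4-byte lead, need 3 cont bytes. acc=0x0
Byte[8]=A9: continuation. acc=(acc<<6)|0x29=0x29
Byte[9]=94: continuation. acc=(acc<<6)|0x14=0xA54
Byte[10]=A5: continuation. acc=(acc<<6)|0x25=0x29525
Completed: cp=U+29525 (starts at byte 7)
Byte[11]=E6: 3-byte lead, need 2 cont bytes. acc=0x6
Byte[12]=A6: continuation. acc=(acc<<6)|0x26=0x1A6
Byte[13]=AD: continuation. acc=(acc<<6)|0x2D=0x69AD
Completed: cp=U+69AD (starts at byte 11)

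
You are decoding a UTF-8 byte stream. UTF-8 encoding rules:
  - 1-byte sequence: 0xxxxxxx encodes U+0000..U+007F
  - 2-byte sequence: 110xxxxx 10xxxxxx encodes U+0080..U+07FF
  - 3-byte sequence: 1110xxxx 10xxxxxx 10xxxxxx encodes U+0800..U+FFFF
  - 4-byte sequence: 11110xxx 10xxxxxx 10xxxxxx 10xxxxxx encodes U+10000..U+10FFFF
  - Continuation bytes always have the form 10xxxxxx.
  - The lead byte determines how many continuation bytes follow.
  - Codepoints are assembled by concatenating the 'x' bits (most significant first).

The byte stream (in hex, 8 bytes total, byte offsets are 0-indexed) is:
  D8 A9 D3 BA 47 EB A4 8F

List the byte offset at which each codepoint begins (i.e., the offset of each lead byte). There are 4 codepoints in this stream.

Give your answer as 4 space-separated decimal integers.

Answer: 0 2 4 5

Derivation:
Byte[0]=D8: 2-byte lead, need 1 cont bytes. acc=0x18
Byte[1]=A9: continuation. acc=(acc<<6)|0x29=0x629
Completed: cp=U+0629 (starts at byte 0)
Byte[2]=D3: 2-byte lead, need 1 cont bytes. acc=0x13
Byte[3]=BA: continuation. acc=(acc<<6)|0x3A=0x4FA
Completed: cp=U+04FA (starts at byte 2)
Byte[4]=47: 1-byte ASCII. cp=U+0047
Byte[5]=EB: 3-byte lead, need 2 cont bytes. acc=0xB
Byte[6]=A4: continuation. acc=(acc<<6)|0x24=0x2E4
Byte[7]=8F: continuation. acc=(acc<<6)|0x0F=0xB90F
Completed: cp=U+B90F (starts at byte 5)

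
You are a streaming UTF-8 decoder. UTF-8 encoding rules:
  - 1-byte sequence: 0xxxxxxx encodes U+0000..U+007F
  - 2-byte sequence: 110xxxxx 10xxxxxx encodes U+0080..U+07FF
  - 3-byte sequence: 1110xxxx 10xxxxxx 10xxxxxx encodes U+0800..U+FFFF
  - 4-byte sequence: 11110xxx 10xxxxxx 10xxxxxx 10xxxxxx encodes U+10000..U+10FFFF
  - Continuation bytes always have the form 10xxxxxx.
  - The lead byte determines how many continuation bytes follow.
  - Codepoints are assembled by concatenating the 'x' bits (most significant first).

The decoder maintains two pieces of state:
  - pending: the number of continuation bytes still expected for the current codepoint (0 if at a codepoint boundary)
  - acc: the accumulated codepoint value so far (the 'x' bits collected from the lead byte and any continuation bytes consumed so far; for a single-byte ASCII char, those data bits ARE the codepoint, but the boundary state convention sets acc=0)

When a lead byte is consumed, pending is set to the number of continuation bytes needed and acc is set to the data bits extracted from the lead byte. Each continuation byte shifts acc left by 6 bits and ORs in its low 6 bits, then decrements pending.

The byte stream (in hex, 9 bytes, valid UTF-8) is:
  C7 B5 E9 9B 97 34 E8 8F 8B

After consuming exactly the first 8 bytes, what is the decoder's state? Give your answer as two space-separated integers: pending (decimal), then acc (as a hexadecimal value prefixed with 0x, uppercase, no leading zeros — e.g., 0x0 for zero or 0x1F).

Byte[0]=C7: 2-byte lead. pending=1, acc=0x7
Byte[1]=B5: continuation. acc=(acc<<6)|0x35=0x1F5, pending=0
Byte[2]=E9: 3-byte lead. pending=2, acc=0x9
Byte[3]=9B: continuation. acc=(acc<<6)|0x1B=0x25B, pending=1
Byte[4]=97: continuation. acc=(acc<<6)|0x17=0x96D7, pending=0
Byte[5]=34: 1-byte. pending=0, acc=0x0
Byte[6]=E8: 3-byte lead. pending=2, acc=0x8
Byte[7]=8F: continuation. acc=(acc<<6)|0x0F=0x20F, pending=1

Answer: 1 0x20F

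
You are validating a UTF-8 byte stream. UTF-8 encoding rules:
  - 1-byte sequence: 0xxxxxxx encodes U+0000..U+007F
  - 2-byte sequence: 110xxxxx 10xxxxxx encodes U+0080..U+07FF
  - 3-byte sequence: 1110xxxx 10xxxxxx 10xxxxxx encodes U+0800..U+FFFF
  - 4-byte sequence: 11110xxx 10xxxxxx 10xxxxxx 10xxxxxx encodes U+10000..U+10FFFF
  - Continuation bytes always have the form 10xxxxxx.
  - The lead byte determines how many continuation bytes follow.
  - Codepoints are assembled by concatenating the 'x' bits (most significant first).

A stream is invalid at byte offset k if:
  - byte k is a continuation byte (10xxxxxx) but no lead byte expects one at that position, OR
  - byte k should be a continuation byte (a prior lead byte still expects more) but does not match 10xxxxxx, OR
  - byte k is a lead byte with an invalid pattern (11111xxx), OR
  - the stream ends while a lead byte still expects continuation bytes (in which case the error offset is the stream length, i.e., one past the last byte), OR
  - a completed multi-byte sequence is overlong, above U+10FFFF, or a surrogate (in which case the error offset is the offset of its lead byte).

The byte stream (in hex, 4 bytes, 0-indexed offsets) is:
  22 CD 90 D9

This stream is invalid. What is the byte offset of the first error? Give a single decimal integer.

Byte[0]=22: 1-byte ASCII. cp=U+0022
Byte[1]=CD: 2-byte lead, need 1 cont bytes. acc=0xD
Byte[2]=90: continuation. acc=(acc<<6)|0x10=0x350
Completed: cp=U+0350 (starts at byte 1)
Byte[3]=D9: 2-byte lead, need 1 cont bytes. acc=0x19
Byte[4]: stream ended, expected continuation. INVALID

Answer: 4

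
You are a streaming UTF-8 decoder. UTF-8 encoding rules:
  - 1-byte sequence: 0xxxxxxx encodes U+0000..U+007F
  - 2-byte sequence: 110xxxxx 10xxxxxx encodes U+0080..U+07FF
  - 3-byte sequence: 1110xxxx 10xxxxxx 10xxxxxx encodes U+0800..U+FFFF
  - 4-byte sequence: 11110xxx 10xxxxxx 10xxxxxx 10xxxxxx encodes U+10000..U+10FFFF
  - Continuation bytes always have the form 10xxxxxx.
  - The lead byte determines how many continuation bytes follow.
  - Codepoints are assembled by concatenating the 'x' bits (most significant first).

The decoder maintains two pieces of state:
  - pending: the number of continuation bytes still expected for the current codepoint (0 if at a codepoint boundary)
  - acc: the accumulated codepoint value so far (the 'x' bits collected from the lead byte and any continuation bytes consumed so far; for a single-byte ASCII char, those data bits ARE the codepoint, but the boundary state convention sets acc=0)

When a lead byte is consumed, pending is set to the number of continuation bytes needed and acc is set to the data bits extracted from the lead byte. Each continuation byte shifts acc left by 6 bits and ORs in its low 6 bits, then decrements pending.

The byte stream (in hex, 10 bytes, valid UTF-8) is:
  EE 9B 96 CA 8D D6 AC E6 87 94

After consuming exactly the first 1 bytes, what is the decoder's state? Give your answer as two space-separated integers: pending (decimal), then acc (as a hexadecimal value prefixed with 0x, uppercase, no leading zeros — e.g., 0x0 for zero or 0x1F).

Byte[0]=EE: 3-byte lead. pending=2, acc=0xE

Answer: 2 0xE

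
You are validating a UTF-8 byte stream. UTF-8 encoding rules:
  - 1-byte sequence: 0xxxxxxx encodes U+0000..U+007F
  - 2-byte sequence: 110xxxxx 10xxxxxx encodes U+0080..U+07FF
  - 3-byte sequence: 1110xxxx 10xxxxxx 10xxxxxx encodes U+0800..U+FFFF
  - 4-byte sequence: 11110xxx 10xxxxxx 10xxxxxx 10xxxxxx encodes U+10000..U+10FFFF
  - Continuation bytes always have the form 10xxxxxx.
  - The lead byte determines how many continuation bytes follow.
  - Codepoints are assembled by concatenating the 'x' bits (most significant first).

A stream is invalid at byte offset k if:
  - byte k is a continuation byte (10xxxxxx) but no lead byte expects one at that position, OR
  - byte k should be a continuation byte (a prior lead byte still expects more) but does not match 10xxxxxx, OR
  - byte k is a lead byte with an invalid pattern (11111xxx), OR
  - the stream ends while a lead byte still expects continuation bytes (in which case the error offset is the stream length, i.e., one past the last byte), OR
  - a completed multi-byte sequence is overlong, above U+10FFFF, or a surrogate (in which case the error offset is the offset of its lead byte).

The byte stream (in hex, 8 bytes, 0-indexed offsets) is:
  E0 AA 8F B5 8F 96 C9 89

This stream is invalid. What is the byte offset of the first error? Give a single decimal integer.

Byte[0]=E0: 3-byte lead, need 2 cont bytes. acc=0x0
Byte[1]=AA: continuation. acc=(acc<<6)|0x2A=0x2A
Byte[2]=8F: continuation. acc=(acc<<6)|0x0F=0xA8F
Completed: cp=U+0A8F (starts at byte 0)
Byte[3]=B5: INVALID lead byte (not 0xxx/110x/1110/11110)

Answer: 3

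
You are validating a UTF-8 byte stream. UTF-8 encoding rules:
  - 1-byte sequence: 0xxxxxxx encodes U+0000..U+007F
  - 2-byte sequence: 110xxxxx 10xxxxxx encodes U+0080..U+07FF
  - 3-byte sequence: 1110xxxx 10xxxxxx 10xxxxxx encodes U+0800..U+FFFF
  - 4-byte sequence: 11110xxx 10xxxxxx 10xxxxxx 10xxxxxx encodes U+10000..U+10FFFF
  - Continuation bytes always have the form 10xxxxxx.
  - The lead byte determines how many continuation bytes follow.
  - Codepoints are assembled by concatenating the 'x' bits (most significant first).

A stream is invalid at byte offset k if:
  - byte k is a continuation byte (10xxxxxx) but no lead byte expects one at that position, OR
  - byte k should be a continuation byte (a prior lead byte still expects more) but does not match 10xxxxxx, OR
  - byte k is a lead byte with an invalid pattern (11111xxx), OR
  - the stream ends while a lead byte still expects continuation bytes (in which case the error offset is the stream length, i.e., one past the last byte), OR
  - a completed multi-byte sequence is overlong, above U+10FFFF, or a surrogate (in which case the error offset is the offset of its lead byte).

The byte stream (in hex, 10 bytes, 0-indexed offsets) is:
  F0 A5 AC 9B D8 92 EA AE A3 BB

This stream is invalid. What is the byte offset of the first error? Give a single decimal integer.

Byte[0]=F0: 4-byte lead, need 3 cont bytes. acc=0x0
Byte[1]=A5: continuation. acc=(acc<<6)|0x25=0x25
Byte[2]=AC: continuation. acc=(acc<<6)|0x2C=0x96C
Byte[3]=9B: continuation. acc=(acc<<6)|0x1B=0x25B1B
Completed: cp=U+25B1B (starts at byte 0)
Byte[4]=D8: 2-byte lead, need 1 cont bytes. acc=0x18
Byte[5]=92: continuation. acc=(acc<<6)|0x12=0x612
Completed: cp=U+0612 (starts at byte 4)
Byte[6]=EA: 3-byte lead, need 2 cont bytes. acc=0xA
Byte[7]=AE: continuation. acc=(acc<<6)|0x2E=0x2AE
Byte[8]=A3: continuation. acc=(acc<<6)|0x23=0xABA3
Completed: cp=U+ABA3 (starts at byte 6)
Byte[9]=BB: INVALID lead byte (not 0xxx/110x/1110/11110)

Answer: 9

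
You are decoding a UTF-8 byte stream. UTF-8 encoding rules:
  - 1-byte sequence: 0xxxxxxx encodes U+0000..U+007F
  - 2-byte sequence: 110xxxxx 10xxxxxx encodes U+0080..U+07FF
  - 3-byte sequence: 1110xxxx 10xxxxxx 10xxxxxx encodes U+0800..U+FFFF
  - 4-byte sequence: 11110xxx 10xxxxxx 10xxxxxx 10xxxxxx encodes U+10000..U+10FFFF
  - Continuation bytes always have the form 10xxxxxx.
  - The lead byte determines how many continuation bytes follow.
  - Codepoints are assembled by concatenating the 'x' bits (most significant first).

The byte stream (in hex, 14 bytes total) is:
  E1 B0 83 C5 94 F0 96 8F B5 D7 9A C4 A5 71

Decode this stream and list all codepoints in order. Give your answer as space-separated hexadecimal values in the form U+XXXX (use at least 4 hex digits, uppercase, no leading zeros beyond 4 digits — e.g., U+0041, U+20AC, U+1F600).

Byte[0]=E1: 3-byte lead, need 2 cont bytes. acc=0x1
Byte[1]=B0: continuation. acc=(acc<<6)|0x30=0x70
Byte[2]=83: continuation. acc=(acc<<6)|0x03=0x1C03
Completed: cp=U+1C03 (starts at byte 0)
Byte[3]=C5: 2-byte lead, need 1 cont bytes. acc=0x5
Byte[4]=94: continuation. acc=(acc<<6)|0x14=0x154
Completed: cp=U+0154 (starts at byte 3)
Byte[5]=F0: 4-byte lead, need 3 cont bytes. acc=0x0
Byte[6]=96: continuation. acc=(acc<<6)|0x16=0x16
Byte[7]=8F: continuation. acc=(acc<<6)|0x0F=0x58F
Byte[8]=B5: continuation. acc=(acc<<6)|0x35=0x163F5
Completed: cp=U+163F5 (starts at byte 5)
Byte[9]=D7: 2-byte lead, need 1 cont bytes. acc=0x17
Byte[10]=9A: continuation. acc=(acc<<6)|0x1A=0x5DA
Completed: cp=U+05DA (starts at byte 9)
Byte[11]=C4: 2-byte lead, need 1 cont bytes. acc=0x4
Byte[12]=A5: continuation. acc=(acc<<6)|0x25=0x125
Completed: cp=U+0125 (starts at byte 11)
Byte[13]=71: 1-byte ASCII. cp=U+0071

Answer: U+1C03 U+0154 U+163F5 U+05DA U+0125 U+0071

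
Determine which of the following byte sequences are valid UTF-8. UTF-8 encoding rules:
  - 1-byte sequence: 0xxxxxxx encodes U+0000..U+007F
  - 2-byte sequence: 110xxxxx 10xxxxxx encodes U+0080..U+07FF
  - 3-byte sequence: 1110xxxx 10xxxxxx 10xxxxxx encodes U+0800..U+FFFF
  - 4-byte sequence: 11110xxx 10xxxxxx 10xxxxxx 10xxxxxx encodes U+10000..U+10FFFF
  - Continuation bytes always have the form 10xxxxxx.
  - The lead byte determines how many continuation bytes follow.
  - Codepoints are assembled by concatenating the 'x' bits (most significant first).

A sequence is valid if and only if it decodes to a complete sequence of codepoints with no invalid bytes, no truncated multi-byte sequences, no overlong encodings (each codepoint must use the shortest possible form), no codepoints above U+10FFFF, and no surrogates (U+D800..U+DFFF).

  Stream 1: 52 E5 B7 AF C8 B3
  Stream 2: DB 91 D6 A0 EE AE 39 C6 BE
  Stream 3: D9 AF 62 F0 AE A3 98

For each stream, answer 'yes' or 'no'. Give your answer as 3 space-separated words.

Stream 1: decodes cleanly. VALID
Stream 2: error at byte offset 6. INVALID
Stream 3: decodes cleanly. VALID

Answer: yes no yes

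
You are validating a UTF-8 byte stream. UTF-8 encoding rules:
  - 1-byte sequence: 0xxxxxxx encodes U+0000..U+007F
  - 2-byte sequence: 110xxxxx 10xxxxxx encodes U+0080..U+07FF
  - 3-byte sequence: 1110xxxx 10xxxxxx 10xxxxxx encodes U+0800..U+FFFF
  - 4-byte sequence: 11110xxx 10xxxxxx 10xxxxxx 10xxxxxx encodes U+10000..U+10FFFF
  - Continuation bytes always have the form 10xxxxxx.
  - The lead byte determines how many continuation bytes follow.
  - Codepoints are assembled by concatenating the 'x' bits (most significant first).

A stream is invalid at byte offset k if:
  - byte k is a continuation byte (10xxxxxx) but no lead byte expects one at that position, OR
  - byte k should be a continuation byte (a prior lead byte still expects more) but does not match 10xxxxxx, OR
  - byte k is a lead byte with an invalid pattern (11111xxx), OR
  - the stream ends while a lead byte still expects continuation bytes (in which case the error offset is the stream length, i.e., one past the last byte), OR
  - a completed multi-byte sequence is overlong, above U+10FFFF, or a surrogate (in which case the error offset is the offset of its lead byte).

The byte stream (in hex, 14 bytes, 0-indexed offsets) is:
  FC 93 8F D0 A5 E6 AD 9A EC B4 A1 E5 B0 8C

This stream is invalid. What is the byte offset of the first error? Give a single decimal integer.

Answer: 0

Derivation:
Byte[0]=FC: INVALID lead byte (not 0xxx/110x/1110/11110)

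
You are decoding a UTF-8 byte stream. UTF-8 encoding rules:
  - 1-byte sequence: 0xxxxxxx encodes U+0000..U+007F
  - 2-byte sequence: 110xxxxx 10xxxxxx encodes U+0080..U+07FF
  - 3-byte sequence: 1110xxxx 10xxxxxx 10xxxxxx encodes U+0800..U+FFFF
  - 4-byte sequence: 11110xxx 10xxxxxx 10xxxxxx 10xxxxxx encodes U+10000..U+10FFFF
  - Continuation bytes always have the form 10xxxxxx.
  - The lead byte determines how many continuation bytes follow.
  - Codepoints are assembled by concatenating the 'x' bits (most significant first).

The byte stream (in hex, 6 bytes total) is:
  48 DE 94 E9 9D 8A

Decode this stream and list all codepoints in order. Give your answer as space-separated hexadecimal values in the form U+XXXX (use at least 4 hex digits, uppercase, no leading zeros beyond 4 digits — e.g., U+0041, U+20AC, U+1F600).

Answer: U+0048 U+0794 U+974A

Derivation:
Byte[0]=48: 1-byte ASCII. cp=U+0048
Byte[1]=DE: 2-byte lead, need 1 cont bytes. acc=0x1E
Byte[2]=94: continuation. acc=(acc<<6)|0x14=0x794
Completed: cp=U+0794 (starts at byte 1)
Byte[3]=E9: 3-byte lead, need 2 cont bytes. acc=0x9
Byte[4]=9D: continuation. acc=(acc<<6)|0x1D=0x25D
Byte[5]=8A: continuation. acc=(acc<<6)|0x0A=0x974A
Completed: cp=U+974A (starts at byte 3)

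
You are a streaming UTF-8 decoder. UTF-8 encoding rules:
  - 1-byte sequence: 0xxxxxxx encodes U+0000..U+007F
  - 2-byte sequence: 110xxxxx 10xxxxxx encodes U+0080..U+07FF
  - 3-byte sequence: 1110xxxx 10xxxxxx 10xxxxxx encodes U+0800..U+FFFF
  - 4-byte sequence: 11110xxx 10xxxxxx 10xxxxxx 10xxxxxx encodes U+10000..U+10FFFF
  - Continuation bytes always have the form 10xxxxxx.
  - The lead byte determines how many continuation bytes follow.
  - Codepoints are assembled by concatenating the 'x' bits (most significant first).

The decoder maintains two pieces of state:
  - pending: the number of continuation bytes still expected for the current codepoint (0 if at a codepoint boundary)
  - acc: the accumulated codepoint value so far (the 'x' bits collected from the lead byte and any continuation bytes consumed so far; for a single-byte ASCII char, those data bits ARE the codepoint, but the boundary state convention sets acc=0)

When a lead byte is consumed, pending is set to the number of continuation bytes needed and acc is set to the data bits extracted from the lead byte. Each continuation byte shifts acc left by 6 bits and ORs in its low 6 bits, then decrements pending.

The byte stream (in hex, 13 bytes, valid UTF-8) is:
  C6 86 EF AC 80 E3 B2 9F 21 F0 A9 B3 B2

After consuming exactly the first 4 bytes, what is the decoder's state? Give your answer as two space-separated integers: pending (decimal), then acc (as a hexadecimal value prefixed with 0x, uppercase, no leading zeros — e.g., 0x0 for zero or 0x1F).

Byte[0]=C6: 2-byte lead. pending=1, acc=0x6
Byte[1]=86: continuation. acc=(acc<<6)|0x06=0x186, pending=0
Byte[2]=EF: 3-byte lead. pending=2, acc=0xF
Byte[3]=AC: continuation. acc=(acc<<6)|0x2C=0x3EC, pending=1

Answer: 1 0x3EC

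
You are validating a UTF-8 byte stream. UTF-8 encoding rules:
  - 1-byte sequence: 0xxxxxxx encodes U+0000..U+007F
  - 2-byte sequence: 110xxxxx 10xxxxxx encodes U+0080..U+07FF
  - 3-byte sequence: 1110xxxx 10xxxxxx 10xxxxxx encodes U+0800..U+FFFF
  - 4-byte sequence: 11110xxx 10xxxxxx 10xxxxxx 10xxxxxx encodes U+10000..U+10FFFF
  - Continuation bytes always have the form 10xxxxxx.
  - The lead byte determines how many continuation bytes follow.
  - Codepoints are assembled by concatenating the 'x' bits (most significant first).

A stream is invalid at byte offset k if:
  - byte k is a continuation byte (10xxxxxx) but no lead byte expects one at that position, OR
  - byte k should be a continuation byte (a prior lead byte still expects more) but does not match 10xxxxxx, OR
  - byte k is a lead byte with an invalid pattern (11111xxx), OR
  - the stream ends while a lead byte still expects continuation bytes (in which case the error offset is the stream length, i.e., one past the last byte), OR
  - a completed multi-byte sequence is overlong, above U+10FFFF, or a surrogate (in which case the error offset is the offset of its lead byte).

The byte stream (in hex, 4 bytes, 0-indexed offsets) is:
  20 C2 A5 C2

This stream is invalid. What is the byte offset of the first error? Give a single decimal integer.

Answer: 4

Derivation:
Byte[0]=20: 1-byte ASCII. cp=U+0020
Byte[1]=C2: 2-byte lead, need 1 cont bytes. acc=0x2
Byte[2]=A5: continuation. acc=(acc<<6)|0x25=0xA5
Completed: cp=U+00A5 (starts at byte 1)
Byte[3]=C2: 2-byte lead, need 1 cont bytes. acc=0x2
Byte[4]: stream ended, expected continuation. INVALID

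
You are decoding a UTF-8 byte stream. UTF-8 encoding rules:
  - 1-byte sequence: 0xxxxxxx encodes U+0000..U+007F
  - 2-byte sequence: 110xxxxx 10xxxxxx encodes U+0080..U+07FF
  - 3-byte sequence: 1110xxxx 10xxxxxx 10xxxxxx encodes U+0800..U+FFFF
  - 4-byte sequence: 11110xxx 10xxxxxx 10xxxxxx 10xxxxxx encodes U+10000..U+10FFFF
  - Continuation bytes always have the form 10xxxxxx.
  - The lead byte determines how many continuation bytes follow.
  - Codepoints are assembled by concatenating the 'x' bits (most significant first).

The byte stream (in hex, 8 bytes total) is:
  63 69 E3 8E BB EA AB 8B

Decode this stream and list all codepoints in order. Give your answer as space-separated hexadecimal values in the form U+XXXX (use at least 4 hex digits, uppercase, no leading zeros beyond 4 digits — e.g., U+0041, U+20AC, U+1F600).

Answer: U+0063 U+0069 U+33BB U+AACB

Derivation:
Byte[0]=63: 1-byte ASCII. cp=U+0063
Byte[1]=69: 1-byte ASCII. cp=U+0069
Byte[2]=E3: 3-byte lead, need 2 cont bytes. acc=0x3
Byte[3]=8E: continuation. acc=(acc<<6)|0x0E=0xCE
Byte[4]=BB: continuation. acc=(acc<<6)|0x3B=0x33BB
Completed: cp=U+33BB (starts at byte 2)
Byte[5]=EA: 3-byte lead, need 2 cont bytes. acc=0xA
Byte[6]=AB: continuation. acc=(acc<<6)|0x2B=0x2AB
Byte[7]=8B: continuation. acc=(acc<<6)|0x0B=0xAACB
Completed: cp=U+AACB (starts at byte 5)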